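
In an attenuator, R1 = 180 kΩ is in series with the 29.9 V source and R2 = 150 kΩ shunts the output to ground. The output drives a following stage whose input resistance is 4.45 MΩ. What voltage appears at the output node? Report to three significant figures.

The load sits in parallel with R2: R2‖R_L = (150 × 4450) / (150 + 4450) = 145.1 kΩ.
V_out = 29.9 × 145.1 / (180 + 145.1) = 29.9 × 145.1/325.1 = 13.3 V.

V_out ≈ 13.3 V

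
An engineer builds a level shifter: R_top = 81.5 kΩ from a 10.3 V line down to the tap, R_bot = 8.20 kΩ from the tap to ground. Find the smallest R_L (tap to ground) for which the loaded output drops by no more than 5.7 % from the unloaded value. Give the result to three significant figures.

R_L(min) ≈ 123 kΩ

Output resistance R_th = R_top‖R_bot = (81.5 × 8.20)/89.70 = 7.450 kΩ.
The fractional drop is R_th/(R_th + R_L); requiring this ≤ 0.0570 gives R_L ≥ R_th(1/0.0570 − 1) = 7.450 × 16.54 = 123 kΩ.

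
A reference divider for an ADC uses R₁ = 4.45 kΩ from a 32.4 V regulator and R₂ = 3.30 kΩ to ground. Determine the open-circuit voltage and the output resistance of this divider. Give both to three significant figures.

V_th = 13.8 V, R_th = 1.89 kΩ

V_th is the open-circuit tap voltage: 32.4 × 3.30/(4.45 + 3.30) = 13.8 V.
With the supply zeroed, R₁ and R₂ appear in parallel from the tap: R_th = R₁‖R₂ = (4.45 × 3.30)/7.750 = 1.89 kΩ.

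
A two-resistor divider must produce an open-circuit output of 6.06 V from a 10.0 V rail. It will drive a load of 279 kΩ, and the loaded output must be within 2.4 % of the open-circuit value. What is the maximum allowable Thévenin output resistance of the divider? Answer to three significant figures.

Loading drop = R_th/(R_th + R_L) ≤ 0.0240, so R_th ≤ R_L · ε/(1−ε) = 279 kΩ × 0.0240/0.9760 = 6.86 kΩ.

R_th ≤ 6.86 kΩ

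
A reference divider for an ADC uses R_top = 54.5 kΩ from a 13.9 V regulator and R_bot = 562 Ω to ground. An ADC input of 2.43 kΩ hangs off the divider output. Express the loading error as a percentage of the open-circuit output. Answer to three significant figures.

Unloaded V = 13.9 × 562/55060 = 0.1419 V.
Loaded: R_bot‖R_L = 456.4 Ω, giving V = 13.9 × 456.4/54960 = 0.1154 V.
Drop = (0.1419 − 0.1154) / 0.1419 = 18.6 %.

18.6 %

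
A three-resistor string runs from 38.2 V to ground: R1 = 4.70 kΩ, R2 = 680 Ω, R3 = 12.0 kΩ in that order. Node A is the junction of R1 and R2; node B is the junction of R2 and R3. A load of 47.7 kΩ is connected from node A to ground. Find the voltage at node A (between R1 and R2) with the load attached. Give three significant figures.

V ≈ 26.0 V

Below node A the series string R2+R3 = 12680 Ω sits in parallel with the 47700 Ω load: 10020 Ω.
V_A = 38.2 × 10020/(4700 + 10020) = 26.0 V.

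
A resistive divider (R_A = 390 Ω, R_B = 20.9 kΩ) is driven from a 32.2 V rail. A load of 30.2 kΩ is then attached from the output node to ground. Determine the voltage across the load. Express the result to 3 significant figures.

V_out ≈ 31.2 V

The load sits in parallel with R_B: R_B‖R_L = (20900 × 30200) / (20900 + 30200) = 12350 Ω.
V_out = 32.2 × 12350 / (390 + 12350) = 32.2 × 12350/12740 = 31.2 V.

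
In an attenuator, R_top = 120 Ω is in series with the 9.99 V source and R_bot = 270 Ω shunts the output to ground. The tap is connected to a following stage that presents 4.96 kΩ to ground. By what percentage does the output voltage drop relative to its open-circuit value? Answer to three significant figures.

The divider's output (Thévenin) resistance is R_top‖R_bot = 83.08 Ω.
Fractional drop under load = R_th/(R_th + R_L) = 83.08 / (83.08 + 4960) = 0.01647.
So the output falls by 1.65 %.

1.65 %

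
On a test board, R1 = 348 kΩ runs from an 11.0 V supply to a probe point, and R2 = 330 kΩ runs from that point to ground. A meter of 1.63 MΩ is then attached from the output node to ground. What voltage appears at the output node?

The load sits in parallel with R2: R2‖R_L = (330 × 1630) / (330 + 1630) = 274.4 kΩ.
V_out = 11.0 × 274.4 / (348 + 274.4) = 11.0 × 274.4/622.4 = 4.85 V.

V_out ≈ 4.85 V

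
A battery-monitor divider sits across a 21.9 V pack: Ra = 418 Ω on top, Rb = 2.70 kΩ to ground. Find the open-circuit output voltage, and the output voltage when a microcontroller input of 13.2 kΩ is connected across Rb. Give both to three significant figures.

Open-circuit: V = 21.9 × 2700/(418 + 2700) = 19.0 V.
With the load, Rb becomes Rb‖R_L = 2242 Ω, so V = 21.9 × 2242/2660 = 18.5 V.

Unloaded: 19.0 V; loaded: 18.5 V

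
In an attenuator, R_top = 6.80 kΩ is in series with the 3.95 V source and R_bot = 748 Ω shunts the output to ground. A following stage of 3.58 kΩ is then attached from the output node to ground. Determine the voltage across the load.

V_out ≈ 0.329 V

The load sits in parallel with R_bot: R_bot‖R_L = (748 × 3580) / (748 + 3580) = 618.7 Ω.
V_out = 3.95 × 618.7 / (6800 + 618.7) = 3.95 × 618.7/7419 = 0.329 V.
(Unloaded it would have been 0.391 V.)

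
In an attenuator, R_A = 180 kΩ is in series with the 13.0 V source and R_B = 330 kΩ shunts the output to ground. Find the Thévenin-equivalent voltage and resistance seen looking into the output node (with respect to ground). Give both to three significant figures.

V_th is the open-circuit tap voltage: 13.0 × 330/(180 + 330) = 8.41 V.
With the supply zeroed, R_A and R_B appear in parallel from the tap: R_th = R_A‖R_B = (180 × 330)/510.0 = 116 kΩ.

V_th = 8.41 V, R_th = 116 kΩ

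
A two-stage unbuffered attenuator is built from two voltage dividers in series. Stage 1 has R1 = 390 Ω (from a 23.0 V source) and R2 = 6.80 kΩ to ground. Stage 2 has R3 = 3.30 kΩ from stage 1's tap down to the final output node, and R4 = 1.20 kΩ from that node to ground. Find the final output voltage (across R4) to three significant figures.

V_out ≈ 5.36 V

Stage 2 presents R3+R4 = 4500 Ω as a load on stage 1's tap.
Stage 1's lower leg becomes R2‖(R3+R4) = 2708 Ω, so V_mid = 23.0 × 2708/3098 = 20.10 V.
Stage 2 is itself unloaded: V_out = V_mid × R4/(R3+R4) = 20.10 × 1200/4500 = 5.36 V.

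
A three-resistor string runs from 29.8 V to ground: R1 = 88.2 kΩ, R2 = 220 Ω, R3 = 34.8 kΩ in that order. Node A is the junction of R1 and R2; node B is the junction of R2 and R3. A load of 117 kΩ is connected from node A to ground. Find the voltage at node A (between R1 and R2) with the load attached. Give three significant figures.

V ≈ 6.97 V

Below node A the series string R2+R3 = 35020 Ω sits in parallel with the 117000 Ω load: 26950 Ω.
V_A = 29.8 × 26950/(88200 + 26950) = 6.97 V.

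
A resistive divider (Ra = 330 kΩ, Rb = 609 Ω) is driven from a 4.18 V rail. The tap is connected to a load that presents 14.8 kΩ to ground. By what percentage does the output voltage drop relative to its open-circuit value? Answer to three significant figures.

The divider's output (Thévenin) resistance is Ra‖Rb = 607.9 Ω.
Fractional drop under load = R_th/(R_th + R_L) = 607.9 / (607.9 + 14800) = 0.03945.
So the output falls by 3.95 %.

3.95 %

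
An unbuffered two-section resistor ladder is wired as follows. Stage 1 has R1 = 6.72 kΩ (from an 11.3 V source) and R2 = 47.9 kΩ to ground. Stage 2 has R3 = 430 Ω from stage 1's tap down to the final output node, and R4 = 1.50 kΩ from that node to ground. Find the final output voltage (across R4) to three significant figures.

V_out ≈ 1.90 V

Stage 2 presents R3+R4 = 1930 Ω as a load on stage 1's tap.
Stage 1's lower leg becomes R2‖(R3+R4) = 1855 Ω, so V_mid = 11.3 × 1855/8575 = 2.445 V.
Stage 2 is itself unloaded: V_out = V_mid × R4/(R3+R4) = 2.445 × 1500/1930 = 1.90 V.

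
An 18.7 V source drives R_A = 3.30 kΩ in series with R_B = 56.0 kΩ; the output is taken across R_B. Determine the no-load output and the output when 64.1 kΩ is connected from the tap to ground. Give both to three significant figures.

Unloaded: 17.7 V; loaded: 16.8 V

Open-circuit: V = 18.7 × 56.0/(3.30 + 56.0) = 17.7 V.
With the load, R_B becomes R_B‖R_L = 29.89 kΩ, so V = 18.7 × 29.89/33.19 = 16.8 V.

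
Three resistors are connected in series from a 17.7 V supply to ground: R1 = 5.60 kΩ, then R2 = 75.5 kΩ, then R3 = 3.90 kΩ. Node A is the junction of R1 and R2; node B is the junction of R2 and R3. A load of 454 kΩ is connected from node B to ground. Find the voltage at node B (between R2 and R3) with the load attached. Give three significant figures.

V ≈ 0.806 V

At node B, R3 is in parallel with the load: R3‖R_L = 3.867 kΩ.
Below node A the resistance is R2 + (R3‖R_L) = 79.37 kΩ, so V_A = 17.7 × 79.37/84.97 = 16.53 V.
Then V_B = V_A × (R3‖R_L)/(R2 + R3‖R_L) = 16.53 × 3.867/79.37 = 0.806 V.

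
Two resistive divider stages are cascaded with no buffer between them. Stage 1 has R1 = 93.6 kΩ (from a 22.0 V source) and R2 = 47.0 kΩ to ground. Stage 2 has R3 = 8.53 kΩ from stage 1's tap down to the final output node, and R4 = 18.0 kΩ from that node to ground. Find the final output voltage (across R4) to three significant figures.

V_out ≈ 2.29 V

Stage 2 presents R3+R4 = 26.53 kΩ as a load on stage 1's tap.
Stage 1's lower leg becomes R2‖(R3+R4) = 16.96 kΩ, so V_mid = 22.0 × 16.96/110.6 = 3.374 V.
Stage 2 is itself unloaded: V_out = V_mid × R4/(R3+R4) = 3.374 × 18.0/26.53 = 2.29 V.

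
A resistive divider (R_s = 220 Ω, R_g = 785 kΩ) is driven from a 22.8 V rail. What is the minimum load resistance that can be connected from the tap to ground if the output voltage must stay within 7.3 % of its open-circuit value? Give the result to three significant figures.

R_L(min) ≈ 2.79 kΩ

Output resistance R_th = R_s‖R_g = (220 × 785000)/785200 = 219.9 Ω.
The fractional drop is R_th/(R_th + R_L); requiring this ≤ 0.0730 gives R_L ≥ R_th(1/0.0730 − 1) = 219.9 × 12.70 = 2.79 kΩ.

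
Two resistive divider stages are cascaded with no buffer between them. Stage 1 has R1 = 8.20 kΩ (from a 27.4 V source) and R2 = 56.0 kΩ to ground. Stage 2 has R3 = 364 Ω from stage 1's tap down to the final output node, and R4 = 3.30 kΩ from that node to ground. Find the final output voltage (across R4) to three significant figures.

V_out ≈ 7.29 V

Stage 2 presents R3+R4 = 3664 Ω as a load on stage 1's tap.
Stage 1's lower leg becomes R2‖(R3+R4) = 3439 Ω, so V_mid = 27.4 × 3439/11640 = 8.096 V.
Stage 2 is itself unloaded: V_out = V_mid × R4/(R3+R4) = 8.096 × 3300/3664 = 7.29 V.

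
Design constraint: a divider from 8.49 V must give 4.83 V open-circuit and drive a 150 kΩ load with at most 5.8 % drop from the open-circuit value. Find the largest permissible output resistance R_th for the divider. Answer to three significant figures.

R_th ≤ 9.24 kΩ

Loading drop = R_th/(R_th + R_L) ≤ 0.0580, so R_th ≤ R_L · ε/(1−ε) = 150 kΩ × 0.0580/0.9420 = 9.24 kΩ.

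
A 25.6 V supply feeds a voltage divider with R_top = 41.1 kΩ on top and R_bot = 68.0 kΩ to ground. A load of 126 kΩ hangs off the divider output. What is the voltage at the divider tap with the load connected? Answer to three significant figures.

V_out ≈ 13.3 V

The load sits in parallel with R_bot: R_bot‖R_L = (68.0 × 126) / (68.0 + 126) = 44.16 kΩ.
V_out = 25.6 × 44.16 / (41.1 + 44.16) = 25.6 × 44.16/85.26 = 13.3 V.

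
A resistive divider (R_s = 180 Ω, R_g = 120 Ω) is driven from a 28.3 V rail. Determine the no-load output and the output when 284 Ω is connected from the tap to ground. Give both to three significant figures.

Open-circuit: V = 28.3 × 120/(180 + 120) = 11.3 V.
With the load, R_g becomes R_g‖R_L = 84.36 Ω, so V = 28.3 × 84.36/264.4 = 9.03 V.

Unloaded: 11.3 V; loaded: 9.03 V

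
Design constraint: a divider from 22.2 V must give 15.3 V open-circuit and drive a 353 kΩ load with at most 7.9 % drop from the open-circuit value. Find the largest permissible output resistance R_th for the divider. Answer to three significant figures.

Loading drop = R_th/(R_th + R_L) ≤ 0.0790, so R_th ≤ R_L · ε/(1−ε) = 353 kΩ × 0.0790/0.9210 = 30.3 kΩ.

R_th ≤ 30.3 kΩ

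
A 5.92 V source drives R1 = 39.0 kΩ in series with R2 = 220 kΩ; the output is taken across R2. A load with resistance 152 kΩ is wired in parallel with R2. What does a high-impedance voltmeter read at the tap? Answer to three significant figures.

The load sits in parallel with R2: R2‖R_L = (220 × 152) / (220 + 152) = 89.89 kΩ.
V_out = 5.92 × 89.89 / (39.0 + 89.89) = 5.92 × 89.89/128.9 = 4.13 V.
(Unloaded it would have been 5.03 V.)

V_out ≈ 4.13 V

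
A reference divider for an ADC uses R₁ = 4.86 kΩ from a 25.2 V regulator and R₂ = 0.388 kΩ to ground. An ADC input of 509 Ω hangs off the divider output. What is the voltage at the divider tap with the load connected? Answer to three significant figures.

The load sits in parallel with R₂: R₂‖R_L = (388 × 509) / (388 + 509) = 220.2 Ω.
V_out = 25.2 × 220.2 / (4860 + 220.2) = 25.2 × 220.2/5080 = 1.09 V.
(Unloaded it would have been 1.86 V.)

V_out ≈ 1.09 V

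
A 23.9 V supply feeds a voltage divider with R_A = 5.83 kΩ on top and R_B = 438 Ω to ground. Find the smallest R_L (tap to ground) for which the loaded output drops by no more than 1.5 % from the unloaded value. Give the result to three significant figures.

R_L(min) ≈ 26.8 kΩ

Output resistance R_th = R_A‖R_B = (5830 × 438)/6268 = 407.4 Ω.
The fractional drop is R_th/(R_th + R_L); requiring this ≤ 0.0150 gives R_L ≥ R_th(1/0.0150 − 1) = 407.4 × 65.67 = 26.8 kΩ.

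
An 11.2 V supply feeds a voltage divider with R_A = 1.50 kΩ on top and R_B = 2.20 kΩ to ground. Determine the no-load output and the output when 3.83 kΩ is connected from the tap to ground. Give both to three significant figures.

Open-circuit: V = 11.2 × 2.20/(1.50 + 2.20) = 6.66 V.
With the load, R_B becomes R_B‖R_L = 1.397 kΩ, so V = 11.2 × 1.397/2.897 = 5.40 V.

Unloaded: 6.66 V; loaded: 5.40 V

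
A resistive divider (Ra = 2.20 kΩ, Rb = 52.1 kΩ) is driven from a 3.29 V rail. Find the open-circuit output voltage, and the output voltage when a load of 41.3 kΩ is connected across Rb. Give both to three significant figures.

Unloaded: 3.16 V; loaded: 3.00 V

Open-circuit: V = 3.29 × 52.1/(2.20 + 52.1) = 3.16 V.
With the load, Rb becomes Rb‖R_L = 23.04 kΩ, so V = 3.29 × 23.04/25.24 = 3.00 V.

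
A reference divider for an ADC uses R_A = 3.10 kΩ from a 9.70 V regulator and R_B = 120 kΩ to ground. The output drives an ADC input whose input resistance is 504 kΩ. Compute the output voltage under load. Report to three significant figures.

V_out ≈ 9.40 V

The load sits in parallel with R_B: R_B‖R_L = (120 × 504) / (120 + 504) = 96.92 kΩ.
V_out = 9.70 × 96.92 / (3.10 + 96.92) = 9.70 × 96.92/100.0 = 9.40 V.
(Unloaded it would have been 9.46 V.)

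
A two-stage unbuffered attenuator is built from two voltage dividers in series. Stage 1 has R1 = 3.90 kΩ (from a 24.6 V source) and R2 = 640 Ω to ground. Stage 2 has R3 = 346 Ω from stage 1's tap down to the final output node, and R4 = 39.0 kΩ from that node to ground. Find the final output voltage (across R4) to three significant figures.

V_out ≈ 3.39 V

Stage 2 presents R3+R4 = 39350 Ω as a load on stage 1's tap.
Stage 1's lower leg becomes R2‖(R3+R4) = 629.8 Ω, so V_mid = 24.6 × 629.8/4530 = 3.420 V.
Stage 2 is itself unloaded: V_out = V_mid × R4/(R3+R4) = 3.420 × 39000/39350 = 3.39 V.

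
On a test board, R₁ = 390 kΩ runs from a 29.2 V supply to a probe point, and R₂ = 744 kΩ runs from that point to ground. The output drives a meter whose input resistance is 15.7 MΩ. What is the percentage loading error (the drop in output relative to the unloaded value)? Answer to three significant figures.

The divider's output (Thévenin) resistance is R₁‖R₂ = 255.9 kΩ.
Fractional drop under load = R_th/(R_th + R_L) = 255.9 / (255.9 + 15700) = 0.01604.
So the output falls by 1.60 %.

1.60 %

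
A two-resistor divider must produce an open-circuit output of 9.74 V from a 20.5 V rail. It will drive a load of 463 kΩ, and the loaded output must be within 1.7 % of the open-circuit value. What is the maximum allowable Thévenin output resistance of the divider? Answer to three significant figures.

R_th ≤ 8.01 kΩ

Loading drop = R_th/(R_th + R_L) ≤ 0.0170, so R_th ≤ R_L · ε/(1−ε) = 463 kΩ × 0.0170/0.9830 = 8.01 kΩ.
(Any R1, R2 with R2/(R1+R2) = 0.475 and R1‖R2 ≤ 8.01 kΩ will meet the spec.)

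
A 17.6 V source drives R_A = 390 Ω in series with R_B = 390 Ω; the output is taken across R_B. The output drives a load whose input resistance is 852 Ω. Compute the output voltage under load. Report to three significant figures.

V_out ≈ 7.16 V

The load sits in parallel with R_B: R_B‖R_L = (390 × 852) / (390 + 852) = 267.5 Ω.
V_out = 17.6 × 267.5 / (390 + 267.5) = 17.6 × 267.5/657.5 = 7.16 V.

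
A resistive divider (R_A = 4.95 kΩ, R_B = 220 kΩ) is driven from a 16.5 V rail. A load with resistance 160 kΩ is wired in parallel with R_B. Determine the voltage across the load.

The load sits in parallel with R_B: R_B‖R_L = (220 × 160) / (220 + 160) = 92.63 kΩ.
V_out = 16.5 × 92.63 / (4.95 + 92.63) = 16.5 × 92.63/97.58 = 15.7 V.
(Unloaded it would have been 16.1 V.)

V_out ≈ 15.7 V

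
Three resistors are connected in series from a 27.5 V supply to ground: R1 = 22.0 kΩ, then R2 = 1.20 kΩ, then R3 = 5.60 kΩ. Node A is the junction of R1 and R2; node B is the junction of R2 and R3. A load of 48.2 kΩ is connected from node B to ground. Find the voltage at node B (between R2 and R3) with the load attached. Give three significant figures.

V ≈ 4.89 V

At node B, R3 is in parallel with the load: R3‖R_L = 5.017 kΩ.
Below node A the resistance is R2 + (R3‖R_L) = 6.217 kΩ, so V_A = 27.5 × 6.217/28.22 = 6.059 V.
Then V_B = V_A × (R3‖R_L)/(R2 + R3‖R_L) = 6.059 × 5.017/6.217 = 4.89 V.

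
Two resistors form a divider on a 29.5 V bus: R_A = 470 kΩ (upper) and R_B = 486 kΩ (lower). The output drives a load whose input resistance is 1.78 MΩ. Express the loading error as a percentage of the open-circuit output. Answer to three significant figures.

11.8 %

Unloaded V = 29.5 × 486/956.0 = 14.997 V.
Loaded: R_B‖R_L = 381.8 kΩ, giving V = 29.5 × 381.8/851.8 = 13.222 V.
Drop = (14.997 − 13.222) / 14.997 = 11.8 %.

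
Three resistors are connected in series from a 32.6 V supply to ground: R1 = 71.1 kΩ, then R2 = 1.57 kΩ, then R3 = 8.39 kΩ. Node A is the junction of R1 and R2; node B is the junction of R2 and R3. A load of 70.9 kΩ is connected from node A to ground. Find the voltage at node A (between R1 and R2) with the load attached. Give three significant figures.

Below node A the series string R2+R3 = 9.960 kΩ sits in parallel with the 70.9 kΩ load: 8.733 kΩ.
V_A = 32.6 × 8.733/(71.1 + 8.733) = 3.57 V.

V ≈ 3.57 V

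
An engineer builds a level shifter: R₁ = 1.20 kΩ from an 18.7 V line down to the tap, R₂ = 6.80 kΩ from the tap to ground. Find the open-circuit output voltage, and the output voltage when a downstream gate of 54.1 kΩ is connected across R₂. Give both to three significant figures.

Unloaded: 15.9 V; loaded: 15.6 V

Open-circuit: V = 18.7 × 6.80/(1.20 + 6.80) = 15.9 V.
With the load, R₂ becomes R₂‖R_L = 6.041 kΩ, so V = 18.7 × 6.041/7.241 = 15.6 V.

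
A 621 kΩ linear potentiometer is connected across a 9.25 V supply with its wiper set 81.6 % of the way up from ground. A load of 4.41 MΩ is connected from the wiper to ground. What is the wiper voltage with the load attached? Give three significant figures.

V ≈ 7.39 V

The wiper splits the pot into (1−α)R = 114.3 kΩ above and αR = 506.7 kΩ below.
Lower section ‖ load = 454.5 kΩ.
V_wiper = 9.25 × 454.5/(114.3 + 454.5) = 7.39 V.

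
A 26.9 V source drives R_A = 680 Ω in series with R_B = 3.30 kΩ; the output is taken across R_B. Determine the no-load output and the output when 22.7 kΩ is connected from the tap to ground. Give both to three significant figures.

Unloaded: 22.3 V; loaded: 21.8 V

Open-circuit: V = 26.9 × 3300/(680 + 3300) = 22.3 V.
With the load, R_B becomes R_B‖R_L = 2881 Ω, so V = 26.9 × 2881/3561 = 21.8 V.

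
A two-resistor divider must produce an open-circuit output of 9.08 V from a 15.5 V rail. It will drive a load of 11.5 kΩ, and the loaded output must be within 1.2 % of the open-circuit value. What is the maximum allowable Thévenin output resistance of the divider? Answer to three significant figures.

Loading drop = R_th/(R_th + R_L) ≤ 0.0120, so R_th ≤ R_L · ε/(1−ε) = 11.5 kΩ × 0.0120/0.9880 = 140 Ω.
(Any R1, R2 with R2/(R1+R2) = 0.586 and R1‖R2 ≤ 140 Ω will meet the spec.)

R_th ≤ 140 Ω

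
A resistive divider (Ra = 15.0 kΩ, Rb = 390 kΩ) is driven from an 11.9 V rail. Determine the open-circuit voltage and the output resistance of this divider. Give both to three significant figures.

V_th is the open-circuit tap voltage: 11.9 × 390/(15.0 + 390) = 11.5 V.
With the supply zeroed, Ra and Rb appear in parallel from the tap: R_th = Ra‖Rb = (15.0 × 390)/405.0 = 14.4 kΩ.

V_th = 11.5 V, R_th = 14.4 kΩ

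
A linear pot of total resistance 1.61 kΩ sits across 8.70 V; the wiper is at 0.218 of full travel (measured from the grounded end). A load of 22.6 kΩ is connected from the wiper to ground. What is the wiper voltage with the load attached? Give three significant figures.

V ≈ 1.87 V

The wiper splits the pot into (1−α)R = 1259 Ω above and αR = 351.0 Ω below.
Lower section ‖ load = 345.6 Ω.
V_wiper = 8.70 × 345.6/(1259 + 345.6) = 1.87 V.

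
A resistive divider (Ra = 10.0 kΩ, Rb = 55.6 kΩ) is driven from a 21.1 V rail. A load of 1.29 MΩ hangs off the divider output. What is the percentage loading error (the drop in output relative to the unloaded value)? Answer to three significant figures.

The divider's output (Thévenin) resistance is Ra‖Rb = 8.476 kΩ.
Fractional drop under load = R_th/(R_th + R_L) = 8.476 / (8.476 + 1290) = 0.006527.
So the output falls by 0.653 %.

0.653 %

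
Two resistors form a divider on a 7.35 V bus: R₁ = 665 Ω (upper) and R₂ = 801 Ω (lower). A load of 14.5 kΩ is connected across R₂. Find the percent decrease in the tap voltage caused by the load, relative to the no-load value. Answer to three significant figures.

The divider's output (Thévenin) resistance is R₁‖R₂ = 363.3 Ω.
Fractional drop under load = R_th/(R_th + R_L) = 363.3 / (363.3 + 14500) = 0.02445.
So the output falls by 2.44 %.

2.44 %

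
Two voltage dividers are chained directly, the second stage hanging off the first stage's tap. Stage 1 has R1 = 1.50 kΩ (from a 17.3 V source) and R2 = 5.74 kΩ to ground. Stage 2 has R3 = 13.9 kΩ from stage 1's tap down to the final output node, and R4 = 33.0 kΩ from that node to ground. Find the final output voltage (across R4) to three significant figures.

V_out ≈ 9.41 V

Stage 2 presents R3+R4 = 46.90 kΩ as a load on stage 1's tap.
Stage 1's lower leg becomes R2‖(R3+R4) = 5.114 kΩ, so V_mid = 17.3 × 5.114/6.614 = 13.38 V.
Stage 2 is itself unloaded: V_out = V_mid × R4/(R3+R4) = 13.38 × 33.0/46.90 = 9.41 V.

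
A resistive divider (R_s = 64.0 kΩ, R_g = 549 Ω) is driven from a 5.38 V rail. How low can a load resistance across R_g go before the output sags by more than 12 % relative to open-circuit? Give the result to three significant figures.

Output resistance R_th = R_s‖R_g = (64000 × 549)/64550 = 544.3 Ω.
The fractional drop is R_th/(R_th + R_L); requiring this ≤ 0.120 gives R_L ≥ R_th(1/0.120 − 1) = 544.3 × 7.333 = 3.99 kΩ.

R_L(min) ≈ 3.99 kΩ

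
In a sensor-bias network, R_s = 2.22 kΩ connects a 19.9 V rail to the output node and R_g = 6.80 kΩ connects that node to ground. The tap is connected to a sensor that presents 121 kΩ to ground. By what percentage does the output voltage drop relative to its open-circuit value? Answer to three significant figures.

1.36 %

The divider's output (Thévenin) resistance is R_s‖R_g = 1.674 kΩ.
Fractional drop under load = R_th/(R_th + R_L) = 1.674 / (1.674 + 121) = 0.01364.
So the output falls by 1.36 %.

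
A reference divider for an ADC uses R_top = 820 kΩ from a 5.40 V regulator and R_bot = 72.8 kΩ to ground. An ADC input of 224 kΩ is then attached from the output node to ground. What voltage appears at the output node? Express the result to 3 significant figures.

The load sits in parallel with R_bot: R_bot‖R_L = (72.8 × 224) / (72.8 + 224) = 54.94 kΩ.
V_out = 5.40 × 54.94 / (820 + 54.94) = 5.40 × 54.94/874.9 = 0.339 V.
(Unloaded it would have been 0.440 V.)

V_out ≈ 0.339 V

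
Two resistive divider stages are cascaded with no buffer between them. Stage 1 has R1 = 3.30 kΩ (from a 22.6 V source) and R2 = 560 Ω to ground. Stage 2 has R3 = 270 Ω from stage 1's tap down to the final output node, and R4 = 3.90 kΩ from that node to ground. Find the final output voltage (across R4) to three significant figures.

V_out ≈ 2.75 V

Stage 2 presents R3+R4 = 4170 Ω as a load on stage 1's tap.
Stage 1's lower leg becomes R2‖(R3+R4) = 493.7 Ω, so V_mid = 22.6 × 493.7/3794 = 2.941 V.
Stage 2 is itself unloaded: V_out = V_mid × R4/(R3+R4) = 2.941 × 3900/4170 = 2.75 V.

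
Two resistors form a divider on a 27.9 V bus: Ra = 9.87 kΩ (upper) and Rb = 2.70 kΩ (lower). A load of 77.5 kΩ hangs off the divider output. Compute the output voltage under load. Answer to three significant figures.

The load sits in parallel with Rb: Rb‖R_L = (2.70 × 77.5) / (2.70 + 77.5) = 2.609 kΩ.
V_out = 27.9 × 2.609 / (9.87 + 2.609) = 27.9 × 2.609/12.48 = 5.83 V.
(Unloaded it would have been 5.99 V.)

V_out ≈ 5.83 V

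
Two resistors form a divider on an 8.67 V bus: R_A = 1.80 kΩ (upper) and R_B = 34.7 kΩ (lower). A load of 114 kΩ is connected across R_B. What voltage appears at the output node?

The load sits in parallel with R_B: R_B‖R_L = (34.7 × 114) / (34.7 + 114) = 26.60 kΩ.
V_out = 8.67 × 26.60 / (1.80 + 26.60) = 8.67 × 26.60/28.40 = 8.12 V.

V_out ≈ 8.12 V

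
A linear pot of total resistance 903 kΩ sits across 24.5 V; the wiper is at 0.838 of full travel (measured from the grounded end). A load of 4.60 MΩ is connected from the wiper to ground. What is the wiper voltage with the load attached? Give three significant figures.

V ≈ 20.0 V

The wiper splits the pot into (1−α)R = 146.3 kΩ above and αR = 756.7 kΩ below.
Lower section ‖ load = 649.8 kΩ.
V_wiper = 24.5 × 649.8/(146.3 + 649.8) = 20.0 V.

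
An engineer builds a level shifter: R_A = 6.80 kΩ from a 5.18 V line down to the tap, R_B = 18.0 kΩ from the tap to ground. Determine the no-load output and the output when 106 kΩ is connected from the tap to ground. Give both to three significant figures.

Unloaded: 3.76 V; loaded: 3.59 V

Open-circuit: V = 5.18 × 18.0/(6.80 + 18.0) = 3.76 V.
With the load, R_B becomes R_B‖R_L = 15.39 kΩ, so V = 5.18 × 15.39/22.19 = 3.59 V.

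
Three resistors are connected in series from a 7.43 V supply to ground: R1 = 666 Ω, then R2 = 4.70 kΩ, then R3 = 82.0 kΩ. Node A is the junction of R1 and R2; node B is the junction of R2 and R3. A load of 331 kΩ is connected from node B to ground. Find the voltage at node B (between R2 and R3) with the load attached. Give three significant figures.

V ≈ 6.87 V

At node B, R3 is in parallel with the load: R3‖R_L = 65720 Ω.
Below node A the resistance is R2 + (R3‖R_L) = 70420 Ω, so V_A = 7.43 × 70420/71090 = 7.360 V.
Then V_B = V_A × (R3‖R_L)/(R2 + R3‖R_L) = 7.360 × 65720/70420 = 6.87 V.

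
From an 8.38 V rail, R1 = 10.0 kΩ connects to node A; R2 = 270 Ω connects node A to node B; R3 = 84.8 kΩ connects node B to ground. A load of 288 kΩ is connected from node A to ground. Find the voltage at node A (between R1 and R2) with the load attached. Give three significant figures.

V ≈ 7.27 V

Below node A the series string R2+R3 = 85070 Ω sits in parallel with the 288000 Ω load: 65670 Ω.
V_A = 8.38 × 65670/(10000 + 65670) = 7.27 V.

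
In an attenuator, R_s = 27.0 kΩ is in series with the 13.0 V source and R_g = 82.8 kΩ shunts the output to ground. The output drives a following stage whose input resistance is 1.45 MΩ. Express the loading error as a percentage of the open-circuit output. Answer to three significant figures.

1.38 %

The divider's output (Thévenin) resistance is R_s‖R_g = 20.36 kΩ.
Fractional drop under load = R_th/(R_th + R_L) = 20.36 / (20.36 + 1450) = 0.01385.
So the output falls by 1.38 %.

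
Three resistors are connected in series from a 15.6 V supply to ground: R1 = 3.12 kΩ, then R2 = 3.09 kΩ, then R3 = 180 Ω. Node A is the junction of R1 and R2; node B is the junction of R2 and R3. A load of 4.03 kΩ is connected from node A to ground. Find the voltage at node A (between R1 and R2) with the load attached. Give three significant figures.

V ≈ 5.72 V

Below node A the series string R2+R3 = 3270 Ω sits in parallel with the 4030 Ω load: 1805 Ω.
V_A = 15.6 × 1805/(3120 + 1805) = 5.72 V.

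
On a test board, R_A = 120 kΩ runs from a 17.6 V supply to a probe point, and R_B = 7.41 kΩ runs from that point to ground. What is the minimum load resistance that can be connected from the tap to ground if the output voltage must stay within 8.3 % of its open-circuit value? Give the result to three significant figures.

Output resistance R_th = R_A‖R_B = (120 × 7.41)/127.4 = 6.979 kΩ.
The fractional drop is R_th/(R_th + R_L); requiring this ≤ 0.0830 gives R_L ≥ R_th(1/0.0830 − 1) = 6.979 × 11.05 = 77.1 kΩ.

R_L(min) ≈ 77.1 kΩ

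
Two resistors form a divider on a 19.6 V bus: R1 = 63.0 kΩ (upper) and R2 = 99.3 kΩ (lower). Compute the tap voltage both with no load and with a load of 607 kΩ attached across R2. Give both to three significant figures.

Open-circuit: V = 19.6 × 99.3/(63.0 + 99.3) = 12.0 V.
With the load, R2 becomes R2‖R_L = 85.34 kΩ, so V = 19.6 × 85.34/148.3 = 11.3 V.

Unloaded: 12.0 V; loaded: 11.3 V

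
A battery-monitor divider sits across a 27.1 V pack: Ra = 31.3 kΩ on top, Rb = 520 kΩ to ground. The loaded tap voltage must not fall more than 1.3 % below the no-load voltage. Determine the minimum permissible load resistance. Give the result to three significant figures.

Output resistance R_th = Ra‖Rb = (31.3 × 520)/551.3 = 29.52 kΩ.
The fractional drop is R_th/(R_th + R_L); requiring this ≤ 0.0130 gives R_L ≥ R_th(1/0.0130 − 1) = 29.52 × 75.92 = 2.24 MΩ.

R_L(min) ≈ 2.24 MΩ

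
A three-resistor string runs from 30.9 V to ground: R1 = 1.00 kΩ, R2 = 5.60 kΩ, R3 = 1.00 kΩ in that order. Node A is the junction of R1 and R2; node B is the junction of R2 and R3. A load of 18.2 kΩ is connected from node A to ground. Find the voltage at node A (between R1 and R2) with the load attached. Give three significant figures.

V ≈ 25.6 V

Below node A the series string R2+R3 = 6.600 kΩ sits in parallel with the 18.2 kΩ load: 4.844 kΩ.
V_A = 30.9 × 4.844/(1.00 + 4.844) = 25.6 V.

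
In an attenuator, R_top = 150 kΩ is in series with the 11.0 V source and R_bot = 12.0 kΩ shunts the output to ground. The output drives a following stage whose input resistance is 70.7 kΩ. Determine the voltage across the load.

V_out ≈ 0.704 V

The load sits in parallel with R_bot: R_bot‖R_L = (12.0 × 70.7) / (12.0 + 70.7) = 10.26 kΩ.
V_out = 11.0 × 10.26 / (150 + 10.26) = 11.0 × 10.26/160.3 = 0.704 V.
(Unloaded it would have been 0.815 V.)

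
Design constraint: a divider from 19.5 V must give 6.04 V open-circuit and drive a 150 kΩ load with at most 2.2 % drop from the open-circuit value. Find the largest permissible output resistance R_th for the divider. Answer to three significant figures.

R_th ≤ 3.37 kΩ

Loading drop = R_th/(R_th + R_L) ≤ 0.0220, so R_th ≤ R_L · ε/(1−ε) = 150 kΩ × 0.0220/0.9780 = 3.37 kΩ.
(Any R1, R2 with R2/(R1+R2) = 0.310 and R1‖R2 ≤ 3.37 kΩ will meet the spec.)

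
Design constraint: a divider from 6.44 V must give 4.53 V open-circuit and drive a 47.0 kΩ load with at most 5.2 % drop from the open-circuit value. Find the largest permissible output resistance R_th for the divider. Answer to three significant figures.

R_th ≤ 2.58 kΩ

Loading drop = R_th/(R_th + R_L) ≤ 0.0520, so R_th ≤ R_L · ε/(1−ε) = 47.0 kΩ × 0.0520/0.9480 = 2.58 kΩ.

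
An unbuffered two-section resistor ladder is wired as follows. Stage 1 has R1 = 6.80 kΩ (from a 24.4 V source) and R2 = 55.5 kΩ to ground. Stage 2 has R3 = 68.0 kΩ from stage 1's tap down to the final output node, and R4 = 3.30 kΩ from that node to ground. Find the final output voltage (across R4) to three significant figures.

Stage 2 presents R3+R4 = 71.30 kΩ as a load on stage 1's tap.
Stage 1's lower leg becomes R2‖(R3+R4) = 31.21 kΩ, so V_mid = 24.4 × 31.21/38.01 = 20.03 V.
Stage 2 is itself unloaded: V_out = V_mid × R4/(R3+R4) = 20.03 × 3.30/71.30 = 0.927 V.

V_out ≈ 0.927 V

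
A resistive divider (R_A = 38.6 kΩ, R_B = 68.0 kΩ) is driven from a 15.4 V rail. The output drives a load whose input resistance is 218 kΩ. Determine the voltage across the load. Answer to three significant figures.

V_out ≈ 8.83 V

The load sits in parallel with R_B: R_B‖R_L = (68.0 × 218) / (68.0 + 218) = 51.83 kΩ.
V_out = 15.4 × 51.83 / (38.6 + 51.83) = 15.4 × 51.83/90.43 = 8.83 V.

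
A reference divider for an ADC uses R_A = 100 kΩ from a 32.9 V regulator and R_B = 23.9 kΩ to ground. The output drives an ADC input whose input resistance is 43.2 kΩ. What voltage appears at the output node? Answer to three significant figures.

The load sits in parallel with R_B: R_B‖R_L = (23.9 × 43.2) / (23.9 + 43.2) = 15.39 kΩ.
V_out = 32.9 × 15.39 / (100 + 15.39) = 32.9 × 15.39/115.4 = 4.39 V.

V_out ≈ 4.39 V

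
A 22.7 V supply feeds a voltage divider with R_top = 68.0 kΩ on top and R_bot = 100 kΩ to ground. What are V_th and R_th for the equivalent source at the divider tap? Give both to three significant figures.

V_th = 13.5 V, R_th = 40.5 kΩ

V_th is the open-circuit tap voltage: 22.7 × 100/(68.0 + 100) = 13.5 V.
With the supply zeroed, R_top and R_bot appear in parallel from the tap: R_th = R_top‖R_bot = (68.0 × 100)/168.0 = 40.5 kΩ.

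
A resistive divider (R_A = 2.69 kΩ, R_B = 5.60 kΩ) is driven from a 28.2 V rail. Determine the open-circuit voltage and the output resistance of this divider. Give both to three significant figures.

V_th is the open-circuit tap voltage: 28.2 × 5.60/(2.69 + 5.60) = 19.0 V.
With the supply zeroed, R_A and R_B appear in parallel from the tap: R_th = R_A‖R_B = (2.69 × 5.60)/8.290 = 1.82 kΩ.

V_th = 19.0 V, R_th = 1.82 kΩ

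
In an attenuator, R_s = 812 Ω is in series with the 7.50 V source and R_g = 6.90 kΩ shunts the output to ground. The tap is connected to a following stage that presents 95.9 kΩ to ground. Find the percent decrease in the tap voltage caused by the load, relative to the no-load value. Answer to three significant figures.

The divider's output (Thévenin) resistance is R_s‖R_g = 726.5 Ω.
Fractional drop under load = R_th/(R_th + R_L) = 726.5 / (726.5 + 95900) = 0.007519.
So the output falls by 0.752 %.

0.752 %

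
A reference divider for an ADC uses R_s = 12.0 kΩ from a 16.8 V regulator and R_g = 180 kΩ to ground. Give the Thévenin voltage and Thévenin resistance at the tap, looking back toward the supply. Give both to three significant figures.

V_th is the open-circuit tap voltage: 16.8 × 180/(12.0 + 180) = 15.8 V.
With the supply zeroed, R_s and R_g appear in parallel from the tap: R_th = R_s‖R_g = (12.0 × 180)/192.0 = 11.2 kΩ.

V_th = 15.8 V, R_th = 11.2 kΩ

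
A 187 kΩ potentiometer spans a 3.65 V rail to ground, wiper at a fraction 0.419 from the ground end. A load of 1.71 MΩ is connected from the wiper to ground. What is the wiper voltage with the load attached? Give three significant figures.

The wiper splits the pot into (1−α)R = 108.6 kΩ above and αR = 78.35 kΩ below.
Lower section ‖ load = 74.92 kΩ.
V_wiper = 3.65 × 74.92/(108.6 + 74.92) = 1.49 V.

V ≈ 1.49 V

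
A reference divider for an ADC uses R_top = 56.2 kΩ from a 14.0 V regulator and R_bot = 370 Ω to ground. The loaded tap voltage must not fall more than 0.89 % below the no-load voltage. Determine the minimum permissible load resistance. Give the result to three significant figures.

R_L(min) ≈ 40.9 kΩ

Output resistance R_th = R_top‖R_bot = (56200 × 370)/56570 = 367.6 Ω.
The fractional drop is R_th/(R_th + R_L); requiring this ≤ 0.00890 gives R_L ≥ R_th(1/0.00890 − 1) = 367.6 × 111.4 = 40.9 kΩ.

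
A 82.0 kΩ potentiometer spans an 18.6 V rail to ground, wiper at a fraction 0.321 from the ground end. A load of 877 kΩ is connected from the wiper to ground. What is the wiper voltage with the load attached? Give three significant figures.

The wiper splits the pot into (1−α)R = 55.68 kΩ above and αR = 26.32 kΩ below.
Lower section ‖ load = 25.56 kΩ.
V_wiper = 18.6 × 25.56/(55.68 + 25.56) = 5.85 V.

V ≈ 5.85 V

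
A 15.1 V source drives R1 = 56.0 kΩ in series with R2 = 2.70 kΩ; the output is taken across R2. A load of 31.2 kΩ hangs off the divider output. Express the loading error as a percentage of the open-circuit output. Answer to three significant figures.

7.63 %

The divider's output (Thévenin) resistance is R1‖R2 = 2.576 kΩ.
Fractional drop under load = R_th/(R_th + R_L) = 2.576 / (2.576 + 31.2) = 0.07626.
So the output falls by 7.63 %.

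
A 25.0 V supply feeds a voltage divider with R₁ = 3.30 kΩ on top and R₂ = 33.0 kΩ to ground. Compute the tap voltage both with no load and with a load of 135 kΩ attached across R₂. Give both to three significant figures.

Unloaded: 22.7 V; loaded: 22.2 V

Open-circuit: V = 25.0 × 33.0/(3.30 + 33.0) = 22.7 V.
With the load, R₂ becomes R₂‖R_L = 26.52 kΩ, so V = 25.0 × 26.52/29.82 = 22.2 V.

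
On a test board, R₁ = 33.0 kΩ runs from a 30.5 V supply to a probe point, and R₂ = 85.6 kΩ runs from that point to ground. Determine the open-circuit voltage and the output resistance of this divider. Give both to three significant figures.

V_th = 22.0 V, R_th = 23.8 kΩ

V_th is the open-circuit tap voltage: 30.5 × 85.6/(33.0 + 85.6) = 22.0 V.
With the supply zeroed, R₁ and R₂ appear in parallel from the tap: R_th = R₁‖R₂ = (33.0 × 85.6)/118.6 = 23.8 kΩ.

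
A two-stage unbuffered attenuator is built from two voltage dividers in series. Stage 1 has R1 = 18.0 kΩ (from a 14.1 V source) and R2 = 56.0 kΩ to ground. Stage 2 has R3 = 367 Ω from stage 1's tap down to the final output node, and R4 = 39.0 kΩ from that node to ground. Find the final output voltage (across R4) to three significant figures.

Stage 2 presents R3+R4 = 39370 Ω as a load on stage 1's tap.
Stage 1's lower leg becomes R2‖(R3+R4) = 23120 Ω, so V_mid = 14.1 × 23120/41120 = 7.927 V.
Stage 2 is itself unloaded: V_out = V_mid × R4/(R3+R4) = 7.927 × 39000/39370 = 7.85 V.

V_out ≈ 7.85 V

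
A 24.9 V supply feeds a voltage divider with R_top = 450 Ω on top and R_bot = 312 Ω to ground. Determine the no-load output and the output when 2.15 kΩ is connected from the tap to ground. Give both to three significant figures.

Open-circuit: V = 24.9 × 312/(450 + 312) = 10.2 V.
With the load, R_bot becomes R_bot‖R_L = 272.5 Ω, so V = 24.9 × 272.5/722.5 = 9.39 V.

Unloaded: 10.2 V; loaded: 9.39 V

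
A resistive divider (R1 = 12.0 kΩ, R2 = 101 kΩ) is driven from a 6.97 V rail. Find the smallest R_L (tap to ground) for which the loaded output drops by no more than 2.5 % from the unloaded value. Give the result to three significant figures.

R_L(min) ≈ 418 kΩ

Output resistance R_th = R1‖R2 = (12.0 × 101)/113.0 = 10.73 kΩ.
The fractional drop is R_th/(R_th + R_L); requiring this ≤ 0.0250 gives R_L ≥ R_th(1/0.0250 − 1) = 10.73 × 39.00 = 418 kΩ.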